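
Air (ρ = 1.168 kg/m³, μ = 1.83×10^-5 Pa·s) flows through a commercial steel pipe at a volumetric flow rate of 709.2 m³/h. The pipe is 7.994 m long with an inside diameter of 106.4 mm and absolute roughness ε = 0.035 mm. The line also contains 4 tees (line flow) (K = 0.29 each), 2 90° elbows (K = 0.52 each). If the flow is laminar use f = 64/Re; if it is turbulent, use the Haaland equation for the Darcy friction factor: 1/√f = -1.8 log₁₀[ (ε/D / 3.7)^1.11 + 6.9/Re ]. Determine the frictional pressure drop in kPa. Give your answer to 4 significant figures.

Q = 709.2 m³/h = 709.2/3600 = 0.197 m³/s.
Cross-sectional area A = πD²/4 = π(0.1064)²/4 = 0.008891 m²; mean velocity V = Q/A = 0.197/0.008891 = 22.16 m/s.
Reynolds number Re = ρVD/μ = 1.168 · 22.16 · 0.1064 / 1.83e-05 = 1.505e+05.
Re > 4000 → turbulent. Relative roughness ε/D = 3.5e-05/0.1064 = 0.000329. Haaland: 1/√f = -1.8 log₁₀[(0.000329/3.7)^1.11 + 6.9/1.505e+05] = -1.8 log₁₀[3.19e-05 + 4.59e-05] = 7.397, so f = 0.01828.
Total minor-loss coefficient ΣK = 4·0.29 + 2·0.52 = 2.2.
ΔP = [f·L/D + ΣK]·(ρV²/2) = [0.01828·7.994/0.1064 + 2.2]·(1.168·22.16²/2) = [1.373 + 2.2]·286.7 = 1024 Pa.
ΔP = 1024 Pa = 1.024 kPa.

ΔP ≈ 1.024 kPa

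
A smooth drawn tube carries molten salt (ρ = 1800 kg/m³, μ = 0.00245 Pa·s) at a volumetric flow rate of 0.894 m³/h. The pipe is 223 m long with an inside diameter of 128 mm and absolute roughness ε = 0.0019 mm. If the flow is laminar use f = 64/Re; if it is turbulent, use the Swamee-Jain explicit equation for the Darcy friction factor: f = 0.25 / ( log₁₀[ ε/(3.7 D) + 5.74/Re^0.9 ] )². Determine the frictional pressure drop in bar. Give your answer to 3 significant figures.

Q = 0.894 m³/h = 0.894/3600 = 0.0002483 m³/s.
Cross-sectional area A = πD²/4 = π(0.128)²/4 = 0.01287 m²; mean velocity V = Q/A = 0.0002483/0.01287 = 0.0193 m/s.
Reynolds number Re = ρVD/μ = 1800 · 0.0193 · 0.128 / 0.00245 = 1815.
Re < 2300 → laminar flow, so f = 64/Re = 64/1815 = 0.03526 (the turbulent correlation is not needed).
Darcy-Weisbach: ΔP = f(L/D)(ρV²/2) = 0.03526·(223/0.128)·(1800·0.0193²/2) = 0.03526·1742·0.3352 = 20.59 Pa.
ΔP = 20.59 Pa = 2.06×10^-4 bar.

ΔP ≈ 2.06×10^-4 bar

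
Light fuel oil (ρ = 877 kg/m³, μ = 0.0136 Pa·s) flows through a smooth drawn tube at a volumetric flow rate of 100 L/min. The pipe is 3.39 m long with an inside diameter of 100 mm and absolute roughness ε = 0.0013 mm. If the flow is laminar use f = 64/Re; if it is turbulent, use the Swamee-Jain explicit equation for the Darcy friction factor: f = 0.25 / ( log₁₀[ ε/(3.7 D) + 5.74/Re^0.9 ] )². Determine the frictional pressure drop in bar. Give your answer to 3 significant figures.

Q = 100 L/min = 100/60000 = 0.001667 m³/s.
Cross-sectional area A = πD²/4 = π(0.1)²/4 = 0.007854 m²; mean velocity V = Q/A = 0.001667/0.007854 = 0.2122 m/s.
Reynolds number Re = ρVD/μ = 877 · 0.2122 · 0.1 / 0.0136 = 1368.
Re < 2300 → laminar flow, so f = 64/Re = 64/1368 = 0.04677 (the turbulent correlation is not needed).
Darcy-Weisbach: ΔP = f(L/D)(ρV²/2) = 0.04677·(3.39/0.1)·(877·0.2122²/2) = 0.04677·33.9·19.75 = 31.31 Pa.
ΔP = 31.31 Pa = 3.13×10^-4 bar.

ΔP ≈ 3.13×10^-4 bar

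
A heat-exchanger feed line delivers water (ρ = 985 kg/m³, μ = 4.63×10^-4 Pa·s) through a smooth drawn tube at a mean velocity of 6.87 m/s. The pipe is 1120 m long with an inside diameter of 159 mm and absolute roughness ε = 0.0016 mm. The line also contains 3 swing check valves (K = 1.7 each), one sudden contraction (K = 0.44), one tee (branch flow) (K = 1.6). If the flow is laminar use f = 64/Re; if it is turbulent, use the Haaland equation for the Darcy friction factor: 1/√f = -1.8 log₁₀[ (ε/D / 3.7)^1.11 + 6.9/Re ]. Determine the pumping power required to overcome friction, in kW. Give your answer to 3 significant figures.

Reynolds number Re = ρVD/μ = 985 · 6.87 · 0.159 / 0.000463 = 2.324e+06.
Re > 4000 → turbulent. Relative roughness ε/D = 1.6e-06/0.159 = 1.01e-05. Haaland: 1/√f = -1.8 log₁₀[(1.01e-05/3.7)^1.11 + 6.9/2.324e+06] = -1.8 log₁₀[6.64e-07 + 2.97e-06] = 9.791, so f = 0.01043.
Total minor-loss coefficient ΣK = 3·1.7 + 1·0.44 + 1·1.6 = 7.14.
ΔP = [f·L/D + ΣK]·(ρV²/2) = [0.01043·1120/0.159 + 7.14]·(985·6.87²/2) = [73.47 + 7.14]·2.324e+04 = 1.874e+06 Pa.
Q = V·A = 6.87·0.01986 = 0.1364 m³/s.
Pumping power P = QΔP = 0.1364·1.874e+06 = 255600 W = 256 kW.

P ≈ 256 kW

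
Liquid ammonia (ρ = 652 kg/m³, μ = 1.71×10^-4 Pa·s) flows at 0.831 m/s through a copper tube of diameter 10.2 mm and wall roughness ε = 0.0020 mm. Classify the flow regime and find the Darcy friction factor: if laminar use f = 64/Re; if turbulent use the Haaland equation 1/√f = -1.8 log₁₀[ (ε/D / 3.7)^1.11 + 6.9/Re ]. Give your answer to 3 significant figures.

f ≈ 0.0234

Re = ρVD/μ = 652·0.831·0.0102/0.000171 = 3.232e+04.
Re > 4000 → turbulent. ε/D = 2e-06/0.0102 = 0.000196; Haaland: 1/√f = -1.8 log₁₀[1.79e-05 + 0.000213] = 6.544, so f = 0.02335.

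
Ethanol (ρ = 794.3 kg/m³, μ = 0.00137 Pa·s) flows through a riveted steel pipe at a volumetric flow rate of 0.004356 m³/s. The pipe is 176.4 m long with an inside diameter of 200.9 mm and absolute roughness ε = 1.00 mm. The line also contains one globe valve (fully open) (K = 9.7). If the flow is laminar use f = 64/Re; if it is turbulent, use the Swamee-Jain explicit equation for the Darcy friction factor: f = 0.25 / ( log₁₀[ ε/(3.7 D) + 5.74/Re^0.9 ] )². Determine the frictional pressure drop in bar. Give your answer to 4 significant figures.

ΔP ≈ 0.003089 bar

Cross-sectional area A = πD²/4 = π(0.2009)²/4 = 0.0317 m²; mean velocity V = Q/A = 0.004356/0.0317 = 0.1374 m/s.
Reynolds number Re = ρVD/μ = 794.3 · 0.1374 · 0.2009 / 0.00137 = 1.601e+04.
Re > 4000 → turbulent. Relative roughness ε/D = 0.001/0.2009 = 0.00498. Swamee-Jain: f = 0.25/(log₁₀[0.00498/3.7 + 5.74/1.601e+04^0.9])² = 0.25/(log₁₀[0.00135 + 0.000944])² = 0.25/(-2.64)² = 0.03586.
Total minor-loss coefficient ΣK = 1·9.7 = 9.7.
ΔP = [f·L/D + ΣK]·(ρV²/2) = [0.03586·176.4/0.2009 + 9.7]·(794.3·0.1374²/2) = [31.49 + 9.7]·7.499 = 308.9 Pa.
ΔP = 308.9 Pa = 0.003089 bar.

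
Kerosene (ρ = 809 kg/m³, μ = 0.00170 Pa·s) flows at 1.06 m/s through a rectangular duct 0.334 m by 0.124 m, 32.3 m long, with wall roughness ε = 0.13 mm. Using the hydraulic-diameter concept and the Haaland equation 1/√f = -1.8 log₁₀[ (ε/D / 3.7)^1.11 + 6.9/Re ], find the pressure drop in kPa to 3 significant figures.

ΔP ≈ 1.72 kPa

Hydraulic diameter D_h = 4A/P = 4·(0.334·0.124)/(2·(0.334+0.124)) = 0.1657/0.916 = 0.1809 m.
Re = ρVD_h/μ = 809·1.06·0.1809/0.0017 = 9.123e+04.
ε/D_h = 0.00013/0.1809 = 0.000719; Haaland gives 1/√f = -1.8 log₁₀[7.59e-05+7.56e-05] = 6.875, so f = 0.02116.
ΔP = f(L/D_h)(ρV²/2) = 0.02116·32.3/0.1809·454.5 = 1717 Pa.
ΔP = 1.72 kPa.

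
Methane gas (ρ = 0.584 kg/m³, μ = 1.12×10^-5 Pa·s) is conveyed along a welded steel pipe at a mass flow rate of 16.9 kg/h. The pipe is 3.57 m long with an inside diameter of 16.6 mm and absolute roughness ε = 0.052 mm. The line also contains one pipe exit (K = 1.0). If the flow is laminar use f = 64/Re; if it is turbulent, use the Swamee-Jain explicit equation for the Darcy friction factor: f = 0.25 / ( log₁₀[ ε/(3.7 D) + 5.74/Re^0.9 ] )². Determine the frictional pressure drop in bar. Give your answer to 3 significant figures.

ΔP ≈ 0.0303 bar

ṁ = 16.9 kg/h = 16.9/3600 = 0.004694 kg/s.
A = πD²/4 = π(0.0166)²/4 = 0.0002164 m²; mean velocity V = ṁ/(ρA) = 0.004694/(0.584 · 0.0002164) = 37.14 m/s.
Reynolds number Re = ρVD/μ = 0.584 · 37.14 · 0.0166 / 1.12e-05 = 3.215e+04.
Re > 4000 → turbulent. Relative roughness ε/D = 5.2e-05/0.0166 = 0.00313. Swamee-Jain: f = 0.25/(log₁₀[0.00313/3.7 + 5.74/3.215e+04^0.9])² = 0.25/(log₁₀[0.000847 + 0.000504])² = 0.25/(-2.869)² = 0.03036.
Total minor-loss coefficient ΣK = 1·1 = 1.
ΔP = [f·L/D + ΣK]·(ρV²/2) = [0.03036·3.57/0.0166 + 1]·(0.584·37.14²/2) = [6.53 + 1]·402.8 = 3033 Pa.
ΔP = 3033 Pa = 0.0303 bar.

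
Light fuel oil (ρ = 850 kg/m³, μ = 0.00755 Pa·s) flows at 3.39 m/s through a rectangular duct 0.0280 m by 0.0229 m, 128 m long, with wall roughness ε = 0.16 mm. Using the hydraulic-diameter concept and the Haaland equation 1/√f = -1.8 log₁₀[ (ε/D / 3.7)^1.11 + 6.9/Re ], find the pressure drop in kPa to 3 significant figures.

ΔP ≈ 974 kPa

Hydraulic diameter D_h = 4A/P = 4·(0.028·0.0229)/(2·(0.028+0.0229)) = 0.002565/0.1018 = 0.02519 m.
Re = ρVD_h/μ = 850·3.39·0.02519/0.00755 = 9616.
ε/D_h = 0.00016/0.02519 = 0.00635; Haaland gives 1/√f = -1.8 log₁₀[0.000852+0.000718] = 5.048, so f = 0.03925.
ΔP = f(L/D_h)(ρV²/2) = 0.03925·128/0.02519·4884 = 9.739e+05 Pa.
ΔP = 974 kPa.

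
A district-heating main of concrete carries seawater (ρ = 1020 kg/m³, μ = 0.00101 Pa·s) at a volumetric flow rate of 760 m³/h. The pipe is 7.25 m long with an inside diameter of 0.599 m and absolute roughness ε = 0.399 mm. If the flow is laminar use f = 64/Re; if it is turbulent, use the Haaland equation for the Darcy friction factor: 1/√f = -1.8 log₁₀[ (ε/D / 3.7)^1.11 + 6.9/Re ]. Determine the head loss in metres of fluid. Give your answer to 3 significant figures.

h_f ≈ 0.00645 m

Q = 760 m³/h = 760/3600 = 0.2111 m³/s.
Cross-sectional area A = πD²/4 = π(0.599)²/4 = 0.2818 m²; mean velocity V = Q/A = 0.2111/0.2818 = 0.7491 m/s.
Reynolds number Re = ρVD/μ = 1020 · 0.7491 · 0.599 / 0.00101 = 4.532e+05.
Re > 4000 → turbulent. Relative roughness ε/D = 0.000399/0.599 = 0.000666. Haaland: 1/√f = -1.8 log₁₀[(0.000666/3.7)^1.11 + 6.9/4.532e+05] = -1.8 log₁₀[6.97e-05 + 1.52e-05] = 7.327, so f = 0.01862.
Darcy-Weisbach: ΔP = f(L/D)(ρV²/2) = 0.01862·(7.25/0.599)·(1020·0.7491²/2) = 0.01862·12.1·286.2 = 64.52 Pa.
Head loss h_f = ΔP/(ρg) = 64.52/(1020·9.81) = 0.00645 m.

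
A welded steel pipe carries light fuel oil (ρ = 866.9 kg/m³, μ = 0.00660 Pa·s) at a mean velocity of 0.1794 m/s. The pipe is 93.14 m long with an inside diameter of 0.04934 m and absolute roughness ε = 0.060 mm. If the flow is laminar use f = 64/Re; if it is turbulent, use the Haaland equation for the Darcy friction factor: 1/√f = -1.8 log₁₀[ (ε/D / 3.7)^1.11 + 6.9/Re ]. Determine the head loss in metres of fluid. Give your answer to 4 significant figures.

Reynolds number Re = ρVD/μ = 866.9 · 0.1794 · 0.04934 / 0.0066 = 1163.
Re < 2300 → laminar flow, so f = 64/Re = 64/1163 = 0.05505 (the turbulent correlation is not needed).
Darcy-Weisbach: ΔP = f(L/D)(ρV²/2) = 0.05505·(93.14/0.04934)·(866.9·0.1794²/2) = 0.05505·1888·13.95 = 1450 Pa.
Head loss h_f = ΔP/(ρg) = 1450/(866.9·9.81) = 0.1705 m.

h_f ≈ 0.1705 m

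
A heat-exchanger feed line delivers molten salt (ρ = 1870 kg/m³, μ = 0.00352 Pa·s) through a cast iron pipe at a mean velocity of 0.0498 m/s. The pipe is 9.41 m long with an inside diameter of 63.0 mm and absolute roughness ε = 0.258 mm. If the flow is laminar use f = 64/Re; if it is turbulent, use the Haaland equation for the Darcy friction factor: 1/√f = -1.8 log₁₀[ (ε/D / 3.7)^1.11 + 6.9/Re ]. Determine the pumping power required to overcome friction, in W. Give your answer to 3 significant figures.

Reynolds number Re = ρVD/μ = 1870 · 0.0498 · 0.063 / 0.00352 = 1667.
Re < 2300 → laminar flow, so f = 64/Re = 64/1667 = 0.0384 (the turbulent correlation is not needed).
Darcy-Weisbach: ΔP = f(L/D)(ρV²/2) = 0.0384·(9.41/0.063)·(1870·0.0498²/2) = 0.0384·149.4·2.319 = 13.3 Pa.
Q = V·A = 0.0498·0.003117 = 0.0001552 m³/s.
Pumping power P = QΔP = 0.0001552·13.3 = 0.002065 W = 0.00206 W.

P ≈ 0.00206 W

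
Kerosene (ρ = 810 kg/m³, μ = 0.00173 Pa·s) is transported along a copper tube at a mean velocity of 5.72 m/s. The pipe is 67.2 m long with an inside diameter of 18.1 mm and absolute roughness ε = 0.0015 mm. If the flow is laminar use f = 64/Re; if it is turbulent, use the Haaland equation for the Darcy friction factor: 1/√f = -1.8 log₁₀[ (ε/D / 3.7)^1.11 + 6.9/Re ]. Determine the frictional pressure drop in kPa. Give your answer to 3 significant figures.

Reynolds number Re = ρVD/μ = 810 · 5.72 · 0.0181 / 0.00173 = 4.847e+04.
Re > 4000 → turbulent. Relative roughness ε/D = 1.5e-06/0.0181 = 8.29e-05. Haaland: 1/√f = -1.8 log₁₀[(8.29e-05/3.7)^1.11 + 6.9/4.847e+04] = -1.8 log₁₀[6.9e-06 + 0.000142] = 6.887, so f = 0.02108.
Darcy-Weisbach: ΔP = f(L/D)(ρV²/2) = 0.02108·(67.2/0.0181)·(810·5.72²/2) = 0.02108·3713·1.325e+04 = 1.037e+06 Pa.
ΔP = 1.037e+06 Pa = 1040 kPa.

ΔP ≈ 1040 kPa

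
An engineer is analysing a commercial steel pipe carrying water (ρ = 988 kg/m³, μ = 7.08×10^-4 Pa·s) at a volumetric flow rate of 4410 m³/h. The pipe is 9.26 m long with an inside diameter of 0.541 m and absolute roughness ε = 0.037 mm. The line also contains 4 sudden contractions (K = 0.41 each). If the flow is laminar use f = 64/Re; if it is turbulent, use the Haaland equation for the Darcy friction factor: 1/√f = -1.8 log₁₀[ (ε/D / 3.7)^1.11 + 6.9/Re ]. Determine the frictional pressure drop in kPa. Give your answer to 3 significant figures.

Q = 4410 m³/h = 4410/3600 = 1.225 m³/s.
Cross-sectional area A = πD²/4 = π(0.541)²/4 = 0.2299 m²; mean velocity V = Q/A = 1.225/0.2299 = 5.329 m/s.
Reynolds number Re = ρVD/μ = 988 · 5.329 · 0.541 / 0.000708 = 4.023e+06.
Re > 4000 → turbulent. Relative roughness ε/D = 3.7e-05/0.541 = 6.84e-05. Haaland: 1/√f = -1.8 log₁₀[(6.84e-05/3.7)^1.11 + 6.9/4.023e+06] = -1.8 log₁₀[5.57e-06 + 1.72e-06] = 9.247, so f = 0.01169.
Total minor-loss coefficient ΣK = 4·0.41 = 1.64.
ΔP = [f·L/D + ΣK]·(ρV²/2) = [0.01169·9.26/0.541 + 1.64]·(988·5.329²/2) = [0.2002 + 1.64]·1.403e+04 = 2.582e+04 Pa.
ΔP = 2.582e+04 Pa = 25.8 kPa.

ΔP ≈ 25.8 kPa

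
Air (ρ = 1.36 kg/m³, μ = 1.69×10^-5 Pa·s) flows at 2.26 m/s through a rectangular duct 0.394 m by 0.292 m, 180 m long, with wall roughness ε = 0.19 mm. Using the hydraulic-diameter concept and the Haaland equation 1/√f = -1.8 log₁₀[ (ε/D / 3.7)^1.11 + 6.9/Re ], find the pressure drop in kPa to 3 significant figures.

Hydraulic diameter D_h = 4A/P = 4·(0.394·0.292)/(2·(0.394+0.292)) = 0.4602/1.372 = 0.3354 m.
Re = ρVD_h/μ = 1.36·2.26·0.3354/1.69e-05 = 6.1e+04.
ε/D_h = 0.00019/0.3354 = 0.000566; Haaland gives 1/√f = -1.8 log₁₀[5.83e-05+0.000113] = 6.779, so f = 0.02176.
ΔP = f(L/D_h)(ρV²/2) = 0.02176·180/0.3354·3.473 = 40.56 Pa.
ΔP = 0.0406 kPa.

ΔP ≈ 0.0406 kPa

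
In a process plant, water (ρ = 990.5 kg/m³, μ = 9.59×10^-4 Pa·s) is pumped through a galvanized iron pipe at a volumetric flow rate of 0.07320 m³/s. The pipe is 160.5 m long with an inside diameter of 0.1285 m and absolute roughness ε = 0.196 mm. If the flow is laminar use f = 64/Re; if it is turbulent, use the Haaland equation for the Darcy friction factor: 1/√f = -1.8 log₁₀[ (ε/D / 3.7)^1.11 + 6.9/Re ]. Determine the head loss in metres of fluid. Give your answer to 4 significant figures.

h_f ≈ 44.87 m

Cross-sectional area A = πD²/4 = π(0.1285)²/4 = 0.01297 m²; mean velocity V = Q/A = 0.0732/0.01297 = 5.644 m/s.
Reynolds number Re = ρVD/μ = 990.5 · 5.644 · 0.1285 / 0.000959 = 7.491e+05.
Re > 4000 → turbulent. Relative roughness ε/D = 0.000196/0.1285 = 0.00153. Haaland: 1/√f = -1.8 log₁₀[(0.00153/3.7)^1.11 + 6.9/7.491e+05] = -1.8 log₁₀[0.000175 + 9.21e-06] = 6.723, so f = 0.02213.
Darcy-Weisbach: ΔP = f(L/D)(ρV²/2) = 0.02213·(160.5/0.1285)·(990.5·5.644²/2) = 0.02213·1249·1.578e+04 = 4.36e+05 Pa.
Head loss h_f = ΔP/(ρg) = 4.36e+05/(990.5·9.81) = 44.87 m.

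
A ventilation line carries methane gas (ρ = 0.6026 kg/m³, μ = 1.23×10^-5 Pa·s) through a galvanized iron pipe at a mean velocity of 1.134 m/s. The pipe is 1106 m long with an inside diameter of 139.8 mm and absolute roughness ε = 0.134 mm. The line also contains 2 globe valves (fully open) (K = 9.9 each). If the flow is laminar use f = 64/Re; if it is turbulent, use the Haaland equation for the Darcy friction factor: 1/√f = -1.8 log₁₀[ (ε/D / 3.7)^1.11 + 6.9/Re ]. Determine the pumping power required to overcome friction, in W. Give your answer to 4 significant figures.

Reynolds number Re = ρVD/μ = 0.6026 · 1.134 · 0.1398 / 1.23e-05 = 7767.
Re > 4000 → turbulent. Relative roughness ε/D = 0.000134/0.1398 = 0.000959. Haaland: 1/√f = -1.8 log₁₀[(0.000959/3.7)^1.11 + 6.9/7767] = -1.8 log₁₀[0.000104 + 0.000888] = 5.406, so f = 0.03422.
Total minor-loss coefficient ΣK = 2·9.9 = 19.8.
ΔP = [f·L/D + ΣK]·(ρV²/2) = [0.03422·1106/0.1398 + 19.8]·(0.6026·1.134²/2) = [270.7 + 19.8]·0.3875 = 112.6 Pa.
Q = V·A = 1.134·0.01535 = 0.01741 m³/s.
Pumping power P = QΔP = 0.01741·112.6 = 1.9595 W = 1.960 W.

P ≈ 1.960 W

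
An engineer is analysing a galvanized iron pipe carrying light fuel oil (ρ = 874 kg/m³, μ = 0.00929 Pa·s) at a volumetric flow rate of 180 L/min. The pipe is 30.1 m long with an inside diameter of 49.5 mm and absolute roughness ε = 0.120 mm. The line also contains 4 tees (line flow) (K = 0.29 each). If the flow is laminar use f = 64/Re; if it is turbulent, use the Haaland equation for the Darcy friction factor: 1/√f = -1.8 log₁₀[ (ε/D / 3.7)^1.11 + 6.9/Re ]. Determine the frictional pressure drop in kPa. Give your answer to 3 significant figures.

ΔP ≈ 24.8 kPa

Q = 180 L/min = 180/60000 = 0.003 m³/s.
Cross-sectional area A = πD²/4 = π(0.0495)²/4 = 0.001924 m²; mean velocity V = Q/A = 0.003/0.001924 = 1.559 m/s.
Reynolds number Re = ρVD/μ = 874 · 1.559 · 0.0495 / 0.00929 = 7260.
Re > 4000 → turbulent. Relative roughness ε/D = 0.00012/0.0495 = 0.00242. Haaland: 1/√f = -1.8 log₁₀[(0.00242/3.7)^1.11 + 6.9/7260] = -1.8 log₁₀[0.000293 + 0.00095] = 5.23, so f = 0.03656.
Total minor-loss coefficient ΣK = 4·0.29 = 1.16.
ΔP = [f·L/D + ΣK]·(ρV²/2) = [0.03656·30.1/0.0495 + 1.16]·(874·1.559²/2) = [22.23 + 1.16]·1062 = 2.484e+04 Pa.
ΔP = 2.484e+04 Pa = 24.8 kPa.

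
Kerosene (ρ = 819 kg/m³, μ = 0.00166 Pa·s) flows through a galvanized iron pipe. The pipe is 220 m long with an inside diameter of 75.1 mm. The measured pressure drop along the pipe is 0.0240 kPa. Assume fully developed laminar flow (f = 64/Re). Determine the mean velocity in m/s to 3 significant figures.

For laminar flow, f = 64/Re with Re = ρVD/μ, so Darcy-Weisbach reduces to ΔP = 32μLV/D². Solving for V: V = ΔP·D²/(32μL) = 24·(0.0751)²/(32·0.00166·220) = 0.01158 m/s.
Check: Re = ρVD/μ = 819·0.01158·0.0751/0.00166 = 429.2 < 2300, so the laminar assumption holds.

V ≈ 0.0116 m/s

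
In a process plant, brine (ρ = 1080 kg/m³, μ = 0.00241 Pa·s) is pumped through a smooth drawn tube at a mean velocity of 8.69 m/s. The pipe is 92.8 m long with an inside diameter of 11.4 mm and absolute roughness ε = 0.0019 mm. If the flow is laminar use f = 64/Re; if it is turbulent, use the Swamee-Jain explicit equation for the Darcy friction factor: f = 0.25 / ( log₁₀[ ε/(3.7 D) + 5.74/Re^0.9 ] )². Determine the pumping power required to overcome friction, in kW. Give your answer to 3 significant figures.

P ≈ 6.46 kW

Reynolds number Re = ρVD/μ = 1080 · 8.69 · 0.0114 / 0.00241 = 4.439e+04.
Re > 4000 → turbulent. Relative roughness ε/D = 1.9e-06/0.0114 = 0.000167. Swamee-Jain: f = 0.25/(log₁₀[0.000167/3.7 + 5.74/4.439e+04^0.9])² = 0.25/(log₁₀[4.5e-05 + 0.000377])² = 0.25/(-3.375)² = 0.02195.
Darcy-Weisbach: ΔP = f(L/D)(ρV²/2) = 0.02195·(92.8/0.0114)·(1080·8.69²/2) = 0.02195·8140·4.078e+04 = 7.287e+06 Pa.
Q = V·A = 8.69·0.0001021 = 0.000887 m³/s.
Pumping power P = QΔP = 0.000887·7.287e+06 = 6464 W = 6.46 kW.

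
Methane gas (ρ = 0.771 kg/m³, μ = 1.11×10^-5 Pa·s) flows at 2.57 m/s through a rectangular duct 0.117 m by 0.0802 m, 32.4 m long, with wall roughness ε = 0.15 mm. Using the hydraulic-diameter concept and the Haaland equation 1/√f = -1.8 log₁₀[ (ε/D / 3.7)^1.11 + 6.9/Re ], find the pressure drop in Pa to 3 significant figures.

Hydraulic diameter D_h = 4A/P = 4·(0.117·0.0802)/(2·(0.117+0.0802)) = 0.03753/0.3944 = 0.09517 m.
Re = ρVD_h/μ = 0.771·2.57·0.09517/1.11e-05 = 1.699e+04.
ε/D_h = 0.00015/0.09517 = 0.00158; Haaland gives 1/√f = -1.8 log₁₀[0.000181+0.000406] = 5.816, so f = 0.02957.
ΔP = f(L/D_h)(ρV²/2) = 0.02957·32.4/0.09517·2.546 = 25.63 Pa.

ΔP ≈ 25.6 Pa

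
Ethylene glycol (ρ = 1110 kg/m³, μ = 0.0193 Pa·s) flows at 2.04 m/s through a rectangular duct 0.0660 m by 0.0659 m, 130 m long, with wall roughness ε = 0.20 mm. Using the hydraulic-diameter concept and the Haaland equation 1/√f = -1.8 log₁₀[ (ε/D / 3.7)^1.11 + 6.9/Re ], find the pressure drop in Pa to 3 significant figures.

ΔP ≈ 167000 Pa

Hydraulic diameter D_h = 4A/P = 4·(0.066·0.0659)/(2·(0.066+0.0659)) = 0.0174/0.2638 = 0.06595 m.
Re = ρVD_h/μ = 1110·2.04·0.06595/0.0193 = 7738.
ε/D_h = 0.0002/0.06595 = 0.00303; Haaland gives 1/√f = -1.8 log₁₀[0.000375+0.000892] = 5.215, so f = 0.03677.
ΔP = f(L/D_h)(ρV²/2) = 0.03677·130/0.06595·2310 = 1.674e+05 Pa.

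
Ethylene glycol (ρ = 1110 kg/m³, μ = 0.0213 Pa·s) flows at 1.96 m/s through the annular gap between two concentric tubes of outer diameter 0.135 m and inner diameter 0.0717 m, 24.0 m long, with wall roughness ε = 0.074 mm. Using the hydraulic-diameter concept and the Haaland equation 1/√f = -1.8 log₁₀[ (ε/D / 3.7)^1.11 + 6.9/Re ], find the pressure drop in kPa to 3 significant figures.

Hydraulic diameter D_h = 4A/P = D_o - D_i = 0.135 - 0.0717 = 0.0633 m.
Re = ρVD_h/μ = 1110·1.96·0.0633/0.0213 = 6466.
ε/D_h = 7.4e-05/0.0633 = 0.00117; Haaland gives 1/√f = -1.8 log₁₀[0.00013+0.00107] = 5.259, so f = 0.03615.
ΔP = f(L/D_h)(ρV²/2) = 0.03615·24/0.0633·2132 = 2.923e+04 Pa.
ΔP = 29.2 kPa.

ΔP ≈ 29.2 kPa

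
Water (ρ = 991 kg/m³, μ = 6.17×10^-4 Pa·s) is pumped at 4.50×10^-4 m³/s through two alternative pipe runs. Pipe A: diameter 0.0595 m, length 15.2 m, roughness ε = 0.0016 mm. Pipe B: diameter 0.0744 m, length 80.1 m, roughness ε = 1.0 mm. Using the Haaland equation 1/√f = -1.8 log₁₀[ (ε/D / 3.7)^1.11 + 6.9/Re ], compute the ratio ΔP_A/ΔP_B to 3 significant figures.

Pipe A: V = Q/A = 0.00045/0.002781 = 0.1618 m/s; Re = 1.547e+04; ε/D = 2.69e-05; Haaland → f = 0.02752; ΔP_A = f(L/D)(ρV²/2) = 91.26 Pa.
Pipe B: V = Q/A = 0.00045/0.004347 = 0.1035 m/s; Re = 1.237e+04; ε/D = 0.0134; Haaland → f = 0.04568; ΔP_B = f(L/D)(ρV²/2) = 261.1 Pa.
ΔP_A/ΔP_B = 91.26/261.1 = 0.350.

ΔP_A/ΔP_B ≈ 0.350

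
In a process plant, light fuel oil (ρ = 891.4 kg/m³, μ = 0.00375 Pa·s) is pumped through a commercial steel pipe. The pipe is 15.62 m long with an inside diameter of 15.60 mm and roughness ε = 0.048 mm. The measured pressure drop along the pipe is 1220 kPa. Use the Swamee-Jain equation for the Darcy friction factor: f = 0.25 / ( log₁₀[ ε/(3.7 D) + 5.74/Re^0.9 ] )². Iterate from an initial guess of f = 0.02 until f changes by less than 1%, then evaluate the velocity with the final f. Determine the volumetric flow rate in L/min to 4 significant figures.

Q ≈ 109.5 L/min

Rearranging Darcy-Weisbach: V = √(2·ΔP·D/(f·L·ρ)). With ε/D = 4.8e-05/0.0156 = 0.00308, iterate starting from f = 0.02:
  f = 0.02 → V = √(2·1.22e+06·0.0156/(0.02·15.62·891.4)) = 11.69 m/s; Re = ρVD/μ = 4.335e+04; f → 0.02943
  f = 0.02943 → V = 9.639 m/s; Re = 3.574e+04; f → 0.02994
  f = 0.02994 → V = 9.555 m/s; Re = 3.543e+04; f → 0.02997
Converged (Δf/f < 1%). With the final f = 0.02997: V = √(2·1.22e+06·0.0156/(0.02997·15.62·891.4)) = 9.551 m/s.
Q = V·A = 9.551·(π/4·0.0156²) = 0.001826 m³/s = 109.5 L/min.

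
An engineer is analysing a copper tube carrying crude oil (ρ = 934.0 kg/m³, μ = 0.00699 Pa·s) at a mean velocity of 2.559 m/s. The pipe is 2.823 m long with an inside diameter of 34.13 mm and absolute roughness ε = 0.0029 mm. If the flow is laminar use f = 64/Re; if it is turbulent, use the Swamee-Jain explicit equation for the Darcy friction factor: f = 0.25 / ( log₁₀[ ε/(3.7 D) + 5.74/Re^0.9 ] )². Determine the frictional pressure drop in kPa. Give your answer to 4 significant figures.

ΔP ≈ 7.553 kPa

Reynolds number Re = ρVD/μ = 934 · 2.559 · 0.03413 / 0.00699 = 1.167e+04.
Re > 4000 → turbulent. Relative roughness ε/D = 2.9e-06/0.03413 = 8.5e-05. Swamee-Jain: f = 0.25/(log₁₀[8.5e-05/3.7 + 5.74/1.167e+04^0.9])² = 0.25/(log₁₀[2.3e-05 + 0.00125])² = 0.25/(-2.894)² = 0.02986.
Darcy-Weisbach: ΔP = f(L/D)(ρV²/2) = 0.02986·(2.823/0.03413)·(934·2.559²/2) = 0.02986·82.71·3058 = 7553 Pa.
ΔP = 7553 Pa = 7.553 kPa.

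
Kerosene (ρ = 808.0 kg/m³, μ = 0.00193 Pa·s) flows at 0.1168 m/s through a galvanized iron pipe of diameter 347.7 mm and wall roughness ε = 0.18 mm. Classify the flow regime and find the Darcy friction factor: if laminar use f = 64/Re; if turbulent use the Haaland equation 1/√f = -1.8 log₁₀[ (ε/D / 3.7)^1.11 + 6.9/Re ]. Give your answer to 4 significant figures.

Re = ρVD/μ = 808·0.1168·0.3477/0.00193 = 1.7e+04.
Re > 4000 → turbulent. ε/D = 0.00018/0.3477 = 0.000518; Haaland: 1/√f = -1.8 log₁₀[5.27e-05 + 0.000406] = 6.01, so f = 0.02769.

f ≈ 0.02769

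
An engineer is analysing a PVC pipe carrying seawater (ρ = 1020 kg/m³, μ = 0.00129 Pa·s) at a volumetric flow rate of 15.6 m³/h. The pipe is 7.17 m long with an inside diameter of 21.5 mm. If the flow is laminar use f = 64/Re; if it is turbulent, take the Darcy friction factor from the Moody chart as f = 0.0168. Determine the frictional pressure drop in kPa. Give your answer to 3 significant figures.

ΔP ≈ 407 kPa

Q = 15.6 m³/h = 15.6/3600 = 0.004333 m³/s.
Cross-sectional area A = πD²/4 = π(0.0215)²/4 = 0.0003631 m²; mean velocity V = Q/A = 0.004333/0.0003631 = 11.94 m/s.
Reynolds number Re = ρVD/μ = 1020 · 11.94 · 0.0215 / 0.00129 = 2.029e+05.
Re > 4000 → turbulent; use the Moody-chart value f = 0.0168.
Darcy-Weisbach: ΔP = f(L/D)(ρV²/2) = 0.0168·(7.17/0.0215)·(1020·11.94²/2) = 0.0168·333.5·7.266e+04 = 4.071e+05 Pa.
ΔP = 4.071e+05 Pa = 407 kPa.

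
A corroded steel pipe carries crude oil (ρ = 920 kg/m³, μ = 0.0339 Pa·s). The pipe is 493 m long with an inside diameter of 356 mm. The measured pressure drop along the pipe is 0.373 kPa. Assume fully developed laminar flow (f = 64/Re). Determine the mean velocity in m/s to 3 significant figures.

For laminar flow, f = 64/Re with Re = ρVD/μ, so Darcy-Weisbach reduces to ΔP = 32μLV/D². Solving for V: V = ΔP·D²/(32μL) = 373·(0.356)²/(32·0.0339·493) = 0.08839 m/s.
Check: Re = ρVD/μ = 920·0.08839·0.356/0.0339 = 854 < 2300, so the laminar assumption holds.

V ≈ 0.0884 m/s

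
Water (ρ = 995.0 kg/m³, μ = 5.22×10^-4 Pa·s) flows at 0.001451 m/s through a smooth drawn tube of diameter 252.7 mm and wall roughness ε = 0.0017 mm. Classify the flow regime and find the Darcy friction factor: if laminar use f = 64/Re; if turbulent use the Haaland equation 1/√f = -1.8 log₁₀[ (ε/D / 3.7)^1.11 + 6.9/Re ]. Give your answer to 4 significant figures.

f ≈ 0.09157

Re = ρVD/μ = 995·0.001451·0.2527/0.000522 = 698.9.
Re < 2300 → laminar, so f = 64/Re = 0.09157 (roughness is irrelevant in laminar flow).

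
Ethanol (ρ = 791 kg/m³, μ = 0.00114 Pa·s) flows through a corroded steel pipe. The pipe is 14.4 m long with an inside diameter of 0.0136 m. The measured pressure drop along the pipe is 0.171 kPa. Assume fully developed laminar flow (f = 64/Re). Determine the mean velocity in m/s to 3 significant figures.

V ≈ 0.0602 m/s

For laminar flow, f = 64/Re with Re = ρVD/μ, so Darcy-Weisbach reduces to ΔP = 32μLV/D². Solving for V: V = ΔP·D²/(32μL) = 171·(0.0136)²/(32·0.00114·14.4) = 0.06021 m/s.
Check: Re = ρVD/μ = 791·0.06021·0.0136/0.00114 = 568.2 < 2300, so the laminar assumption holds.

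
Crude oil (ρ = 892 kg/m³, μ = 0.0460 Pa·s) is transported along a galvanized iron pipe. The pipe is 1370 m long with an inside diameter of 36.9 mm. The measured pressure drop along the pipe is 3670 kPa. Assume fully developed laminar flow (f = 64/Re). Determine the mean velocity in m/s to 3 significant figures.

For laminar flow, f = 64/Re with Re = ρVD/μ, so Darcy-Weisbach reduces to ΔP = 32μLV/D². Solving for V: V = ΔP·D²/(32μL) = 3.67e+06·(0.0369)²/(32·0.046·1370) = 2.478 m/s.
Check: Re = ρVD/μ = 892·2.478·0.0369/0.046 = 1773 < 2300, so the laminar assumption holds.

V ≈ 2.48 m/s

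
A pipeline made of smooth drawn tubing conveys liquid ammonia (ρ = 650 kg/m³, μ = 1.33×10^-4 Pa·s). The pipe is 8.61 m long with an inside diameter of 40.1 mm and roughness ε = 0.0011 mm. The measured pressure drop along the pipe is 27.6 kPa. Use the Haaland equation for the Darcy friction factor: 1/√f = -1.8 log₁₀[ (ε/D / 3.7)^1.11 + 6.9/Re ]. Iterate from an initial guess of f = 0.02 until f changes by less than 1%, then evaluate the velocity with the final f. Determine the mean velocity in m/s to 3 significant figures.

Rearranging Darcy-Weisbach: V = √(2·ΔP·D/(f·L·ρ)). With ε/D = 1.1e-06/0.0401 = 2.74e-05, iterate starting from f = 0.02:
  f = 0.02 → V = √(2·2.76e+04·0.0401/(0.02·8.61·650)) = 4.447 m/s; Re = ρVD/μ = 8.715e+05; f → 0.01233
  f = 0.01233 → V = 5.663 m/s; Re = 1.11e+06; f → 0.01194
  f = 0.01194 → V = 5.755 m/s; Re = 1.128e+06; f → 0.01192
Converged (Δf/f < 1%). With the final f = 0.01192: V = √(2·2.76e+04·0.0401/(0.01192·8.61·650)) = 5.761 m/s.

V ≈ 5.76 m/s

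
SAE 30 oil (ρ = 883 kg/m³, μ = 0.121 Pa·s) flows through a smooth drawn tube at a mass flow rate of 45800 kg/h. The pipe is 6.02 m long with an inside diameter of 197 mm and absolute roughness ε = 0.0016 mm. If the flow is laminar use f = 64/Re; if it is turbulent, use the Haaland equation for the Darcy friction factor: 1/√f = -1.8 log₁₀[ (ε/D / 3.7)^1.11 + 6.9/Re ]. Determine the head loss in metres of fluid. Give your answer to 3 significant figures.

h_f ≈ 0.0328 m

ṁ = 45800 kg/h = 45800/3600 = 12.72 kg/s.
A = πD²/4 = π(0.197)²/4 = 0.03048 m²; mean velocity V = ṁ/(ρA) = 12.72/(883 · 0.03048) = 0.4727 m/s.
Reynolds number Re = ρVD/μ = 883 · 0.4727 · 0.197 / 0.121 = 679.6.
Re < 2300 → laminar flow, so f = 64/Re = 64/679.6 = 0.09418 (the turbulent correlation is not needed).
Darcy-Weisbach: ΔP = f(L/D)(ρV²/2) = 0.09418·(6.02/0.197)·(883·0.4727²/2) = 0.09418·30.56·98.65 = 283.9 Pa.
Head loss h_f = ΔP/(ρg) = 283.9/(883·9.81) = 0.0328 m.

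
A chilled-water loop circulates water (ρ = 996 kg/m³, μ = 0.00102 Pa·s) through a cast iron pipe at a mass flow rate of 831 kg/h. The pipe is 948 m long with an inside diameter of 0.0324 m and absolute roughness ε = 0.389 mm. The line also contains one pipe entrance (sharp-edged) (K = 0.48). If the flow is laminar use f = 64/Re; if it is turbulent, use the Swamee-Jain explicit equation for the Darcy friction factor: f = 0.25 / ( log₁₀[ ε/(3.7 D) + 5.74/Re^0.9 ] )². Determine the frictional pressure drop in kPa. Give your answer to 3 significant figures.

ṁ = 831 kg/h = 831/3600 = 0.2308 kg/s.
A = πD²/4 = π(0.0324)²/4 = 0.0008245 m²; mean velocity V = ṁ/(ρA) = 0.2308/(996 · 0.0008245) = 0.2811 m/s.
Reynolds number Re = ρVD/μ = 996 · 0.2811 · 0.0324 / 0.00102 = 8893.
Re > 4000 → turbulent. Relative roughness ε/D = 0.000389/0.0324 = 0.012. Swamee-Jain: f = 0.25/(log₁₀[0.012/3.7 + 5.74/8893^0.9])² = 0.25/(log₁₀[0.00324 + 0.0016])² = 0.25/(-2.315)² = 0.04667.
Total minor-loss coefficient ΣK = 1·0.48 = 0.48.
ΔP = [f·L/D + ΣK]·(ρV²/2) = [0.04667·948/0.0324 + 0.48]·(996·0.2811²/2) = [1365 + 0.48]·39.35 = 5.375e+04 Pa.
ΔP = 5.375e+04 Pa = 53.8 kPa.

ΔP ≈ 53.8 kPa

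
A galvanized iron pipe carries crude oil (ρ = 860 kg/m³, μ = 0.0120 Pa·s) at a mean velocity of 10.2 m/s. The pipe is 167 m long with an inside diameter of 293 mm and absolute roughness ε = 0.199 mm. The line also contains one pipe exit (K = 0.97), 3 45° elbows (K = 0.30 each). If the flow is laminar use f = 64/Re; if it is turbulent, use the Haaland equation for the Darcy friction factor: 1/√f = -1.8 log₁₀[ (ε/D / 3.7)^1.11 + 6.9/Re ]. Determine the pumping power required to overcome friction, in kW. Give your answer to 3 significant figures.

Reynolds number Re = ρVD/μ = 860 · 10.2 · 0.293 / 0.012 = 2.142e+05.
Re > 4000 → turbulent. Relative roughness ε/D = 0.000199/0.293 = 0.000679. Haaland: 1/√f = -1.8 log₁₀[(0.000679/3.7)^1.11 + 6.9/2.142e+05] = -1.8 log₁₀[7.13e-05 + 3.22e-05] = 7.173, so f = 0.01943.
Total minor-loss coefficient ΣK = 1·0.97 + 3·0.3 = 1.87.
ΔP = [f·L/D + ΣK]·(ρV²/2) = [0.01943·167/0.293 + 1.87]·(860·10.2²/2) = [11.08 + 1.87]·4.474e+04 = 5.792e+05 Pa.
Q = V·A = 10.2·0.06743 = 0.6877 m³/s.
Pumping power P = QΔP = 0.6877·5.792e+05 = 398300 W = 398 kW.

P ≈ 398 kW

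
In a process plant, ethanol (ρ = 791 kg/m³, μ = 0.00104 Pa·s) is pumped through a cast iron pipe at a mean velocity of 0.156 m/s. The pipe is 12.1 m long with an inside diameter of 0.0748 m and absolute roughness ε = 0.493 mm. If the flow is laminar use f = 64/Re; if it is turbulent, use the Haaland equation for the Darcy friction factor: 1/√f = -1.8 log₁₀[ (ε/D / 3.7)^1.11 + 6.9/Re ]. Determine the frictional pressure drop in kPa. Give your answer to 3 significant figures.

ΔP ≈ 0.0622 kPa

Reynolds number Re = ρVD/μ = 791 · 0.156 · 0.0748 / 0.00104 = 8875.
Re > 4000 → turbulent. Relative roughness ε/D = 0.000493/0.0748 = 0.00659. Haaland: 1/√f = -1.8 log₁₀[(0.00659/3.7)^1.11 + 6.9/8875] = -1.8 log₁₀[0.000888 + 0.000777] = 5.001, so f = 0.03998.
Darcy-Weisbach: ΔP = f(L/D)(ρV²/2) = 0.03998·(12.1/0.0748)·(791·0.156²/2) = 0.03998·161.8·9.625 = 62.25 Pa.
ΔP = 62.25 Pa = 0.0622 kPa.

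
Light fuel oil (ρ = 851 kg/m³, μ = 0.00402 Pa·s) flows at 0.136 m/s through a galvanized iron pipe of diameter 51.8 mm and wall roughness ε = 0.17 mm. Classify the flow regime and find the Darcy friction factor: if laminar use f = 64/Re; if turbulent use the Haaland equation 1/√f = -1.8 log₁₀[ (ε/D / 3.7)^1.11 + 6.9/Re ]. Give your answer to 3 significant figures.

f ≈ 0.0429

Re = ρVD/μ = 851·0.136·0.0518/0.00402 = 1491.
Re < 2300 → laminar, so f = 64/Re = 0.04291 (roughness is irrelevant in laminar flow).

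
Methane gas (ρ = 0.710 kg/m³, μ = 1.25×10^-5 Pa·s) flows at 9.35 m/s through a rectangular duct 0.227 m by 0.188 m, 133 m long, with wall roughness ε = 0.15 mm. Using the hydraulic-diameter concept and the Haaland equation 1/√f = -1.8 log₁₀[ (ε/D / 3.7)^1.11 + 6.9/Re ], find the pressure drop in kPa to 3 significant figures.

Hydraulic diameter D_h = 4A/P = 4·(0.227·0.188)/(2·(0.227+0.188)) = 0.1707/0.83 = 0.2057 m.
Re = ρVD_h/μ = 0.71·9.35·0.2057/1.25e-05 = 1.092e+05.
ε/D_h = 0.00015/0.2057 = 0.000729; Haaland gives 1/√f = -1.8 log₁₀[7.71e-05+6.32e-05] = 6.935, so f = 0.02079.
ΔP = f(L/D_h)(ρV²/2) = 0.02079·133/0.2057·31.03 = 417.3 Pa.
ΔP = 0.417 kPa.

ΔP ≈ 0.417 kPa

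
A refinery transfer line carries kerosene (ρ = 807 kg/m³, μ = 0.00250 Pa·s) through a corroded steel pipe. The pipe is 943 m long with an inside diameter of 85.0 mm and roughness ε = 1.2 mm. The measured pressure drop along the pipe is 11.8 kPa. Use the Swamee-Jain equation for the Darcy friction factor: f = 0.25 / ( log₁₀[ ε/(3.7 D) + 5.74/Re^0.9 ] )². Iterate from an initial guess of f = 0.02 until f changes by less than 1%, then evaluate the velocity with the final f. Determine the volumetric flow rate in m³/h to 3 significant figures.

Rearranging Darcy-Weisbach: V = √(2·ΔP·D/(f·L·ρ)). With ε/D = 0.0012/0.085 = 0.0141, iterate starting from f = 0.02:
  f = 0.02 → V = √(2·1.18e+04·0.085/(0.02·943·807)) = 0.363 m/s; Re = ρVD/μ = 9961; f → 0.04814
  f = 0.04814 → V = 0.234 m/s; Re = 6420; f → 0.05052
  f = 0.05052 → V = 0.2284 m/s; Re = 6267; f → 0.05068
Converged (Δf/f < 1%). With the final f = 0.05068: V = √(2·1.18e+04·0.085/(0.05068·943·807)) = 0.2281 m/s.
Q = V·A = 0.2281·(π/4·0.085²) = 0.001294 m³/s = 4.66 m³/h.

Q ≈ 4.66 m³/h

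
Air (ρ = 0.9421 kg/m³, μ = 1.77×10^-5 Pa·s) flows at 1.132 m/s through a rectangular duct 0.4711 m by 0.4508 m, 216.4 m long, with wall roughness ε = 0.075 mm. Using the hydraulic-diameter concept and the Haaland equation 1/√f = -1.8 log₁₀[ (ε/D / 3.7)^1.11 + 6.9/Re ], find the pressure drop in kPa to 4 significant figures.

ΔP ≈ 0.006828 kPa

Hydraulic diameter D_h = 4A/P = 4·(0.4711·0.4508)/(2·(0.4711+0.4508)) = 0.8495/1.844 = 0.4607 m.
Re = ρVD_h/μ = 0.9421·1.132·0.4607/1.77e-05 = 2.776e+04.
ε/D_h = 7.5e-05/0.4607 = 0.000163; Haaland gives 1/√f = -1.8 log₁₀[1.46e-05+0.000249] = 6.444, so f = 0.02408.
ΔP = f(L/D_h)(ρV²/2) = 0.02408·216.4/0.4607·0.6036 = 6.828 Pa.
ΔP = 0.006828 kPa.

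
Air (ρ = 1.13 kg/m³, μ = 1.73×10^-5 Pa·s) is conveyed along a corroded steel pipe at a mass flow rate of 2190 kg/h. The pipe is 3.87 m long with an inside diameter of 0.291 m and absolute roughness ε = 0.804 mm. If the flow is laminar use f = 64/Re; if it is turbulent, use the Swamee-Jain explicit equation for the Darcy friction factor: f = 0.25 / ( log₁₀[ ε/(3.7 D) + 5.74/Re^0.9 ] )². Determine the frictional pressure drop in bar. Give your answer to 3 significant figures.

ΔP ≈ 1.31×10^-4 bar

ṁ = 2190 kg/h = 2190/3600 = 0.6083 kg/s.
A = πD²/4 = π(0.291)²/4 = 0.06651 m²; mean velocity V = ṁ/(ρA) = 0.6083/(1.13 · 0.06651) = 8.094 m/s.
Reynolds number Re = ρVD/μ = 1.13 · 8.094 · 0.291 / 1.73e-05 = 1.539e+05.
Re > 4000 → turbulent. Relative roughness ε/D = 0.000804/0.291 = 0.00276. Swamee-Jain: f = 0.25/(log₁₀[0.00276/3.7 + 5.74/1.539e+05^0.9])² = 0.25/(log₁₀[0.000747 + 0.000123])² = 0.25/(-3.061)² = 0.02669.
Darcy-Weisbach: ΔP = f(L/D)(ρV²/2) = 0.02669·(3.87/0.291)·(1.13·8.094²/2) = 0.02669·13.3·37.02 = 13.14 Pa.
ΔP = 13.14 Pa = 1.31×10^-4 bar.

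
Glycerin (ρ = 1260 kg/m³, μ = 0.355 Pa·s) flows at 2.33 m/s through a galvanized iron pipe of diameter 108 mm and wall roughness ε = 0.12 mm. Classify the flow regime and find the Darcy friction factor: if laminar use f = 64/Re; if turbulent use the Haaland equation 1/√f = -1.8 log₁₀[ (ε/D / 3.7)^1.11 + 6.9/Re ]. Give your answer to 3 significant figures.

Re = ρVD/μ = 1260·2.33·0.108/0.355 = 893.1.
Re < 2300 → laminar, so f = 64/Re = 0.07166 (roughness is irrelevant in laminar flow).

f ≈ 0.0717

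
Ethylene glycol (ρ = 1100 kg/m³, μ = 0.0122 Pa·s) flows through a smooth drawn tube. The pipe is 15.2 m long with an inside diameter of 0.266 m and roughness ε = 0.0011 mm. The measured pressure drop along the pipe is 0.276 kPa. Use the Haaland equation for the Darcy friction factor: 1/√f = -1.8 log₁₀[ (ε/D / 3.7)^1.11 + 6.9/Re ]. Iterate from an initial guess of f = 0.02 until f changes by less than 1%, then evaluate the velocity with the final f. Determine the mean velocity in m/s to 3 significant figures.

V ≈ 0.554 m/s

Rearranging Darcy-Weisbach: V = √(2·ΔP·D/(f·L·ρ)). With ε/D = 1.1e-06/0.266 = 4.14e-06, iterate starting from f = 0.02:
  f = 0.02 → V = √(2·276·0.266/(0.02·15.2·1100)) = 0.6626 m/s; Re = ρVD/μ = 1.589e+04; f → 0.0273
  f = 0.0273 → V = 0.5671 m/s; Re = 1.36e+04; f → 0.02844
  f = 0.02844 → V = 0.5557 m/s; Re = 1.333e+04; f → 0.02859
Converged (Δf/f < 1%). With the final f = 0.02859: V = √(2·276·0.266/(0.02859·15.2·1100)) = 0.5542 m/s.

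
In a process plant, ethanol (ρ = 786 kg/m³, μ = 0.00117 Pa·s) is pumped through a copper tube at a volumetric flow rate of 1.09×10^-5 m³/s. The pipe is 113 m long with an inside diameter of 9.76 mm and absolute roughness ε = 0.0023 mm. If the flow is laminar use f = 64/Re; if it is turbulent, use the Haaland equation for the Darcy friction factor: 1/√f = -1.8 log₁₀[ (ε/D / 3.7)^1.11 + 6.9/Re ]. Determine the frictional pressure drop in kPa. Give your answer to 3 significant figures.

ΔP ≈ 6.47 kPa

Cross-sectional area A = πD²/4 = π(0.00976)²/4 = 7.482e-05 m²; mean velocity V = Q/A = 1.09e-05/7.482e-05 = 0.1457 m/s.
Reynolds number Re = ρVD/μ = 786 · 0.1457 · 0.00976 / 0.00117 = 955.3.
Re < 2300 → laminar flow, so f = 64/Re = 64/955.3 = 0.067 (the turbulent correlation is not needed).
Darcy-Weisbach: ΔP = f(L/D)(ρV²/2) = 0.067·(113/0.00976)·(786·0.1457²/2) = 0.067·1.158e+04·8.342 = 6471 Pa.
ΔP = 6471 Pa = 6.47 kPa.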